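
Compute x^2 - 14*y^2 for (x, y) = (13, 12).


x^2 - d*y^2
= 13^2 - 14*12^2
= 169 - 2016
= -1847

-1847


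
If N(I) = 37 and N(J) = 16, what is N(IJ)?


N(IJ) = N(I) * N(J)
= 37 * 16
= 592

592


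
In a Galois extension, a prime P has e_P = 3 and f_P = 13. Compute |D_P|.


|D_P| = e * f
= 3 * 13
= 39

39


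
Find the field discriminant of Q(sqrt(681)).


For K = Q(sqrt(d)) with d squarefree: disc(K) = d if d = 1 mod 4, and disc(K) = 4d if d = 2 or 3 mod 4.
Here d = 681, and d mod 4 = 1.
d = 1 mod 4 (O_K = Z[(1+sqrt(d))/2]), so disc(K) = d = 681

681


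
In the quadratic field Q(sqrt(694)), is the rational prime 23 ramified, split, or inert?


K = Q(sqrt(694)). Since d mod 4 = 2, disc(K) = 2776.
Check p | disc: 2776 mod 23 = 16.
p does not divide disc. Compute Legendre symbol (d/p):
4^((23-1)/2) mod 23 = 1
(d/p) = 1, so p splits: (p) = P*P' with e=1, f=1, g=2.
Therefore p is split.

split


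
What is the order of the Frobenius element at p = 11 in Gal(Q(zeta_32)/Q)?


The Frobenius at p in Gal(Q(zeta_n)/Q) = (Z/nZ)* is the class of p, so its order is ord_32(11), the smallest k >= 1 with 11^k = 1 mod 32.
n = 32 = 2^5, phi(32) = 16; the order divides phi(n).
Divisors of 16: 1, 2, 4, 8, 16
Repeated squaring mod 32: 11^1 = 11, 11^2 = 25, 11^4 = 17, 11^8 = 1, 11^16 = 1
Test divisors in increasing order:
  k=1: 11^1 = 11 mod 32
  k=2: 11^2 = 25 mod 32
  k=4: 11^4 = 17 mod 32
  k=8: 11^8 = 1 mod 32  <- first divisor giving 1
Order = 8

8


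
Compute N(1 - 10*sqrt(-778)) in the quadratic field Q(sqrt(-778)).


N(a + b*sqrt(d)) = a^2 - d*b^2
= (1)^2 - (-778)*(-10)^2
= 1 + 77800
= 77801

77801


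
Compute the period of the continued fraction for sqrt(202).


Run the CF algorithm for sqrt(202).
a_0 = floor(sqrt(202)) = 14; set m_0=0, q_0=1.
Recurrence: m' = q*a - m,  q' = (d - m'^2)/q,  a' = floor((a_0 + m')/q').
  step 1: m=14, q=6, a=4
  step 2: m=10, q=17, a=1
  step 3: m=7, q=9, a=2
  step 4: m=11, q=9, a=2
  step 5: m=7, q=17, a=1
  step 6: m=10, q=6, a=4
  step 7: m=14, q=1, a=28
a_7 = 2*a_0 = 28, so the period closes here.
sqrt(202) = [14; 4, 1, 2, 2, 1, 4, 28]
Period length = 7

7


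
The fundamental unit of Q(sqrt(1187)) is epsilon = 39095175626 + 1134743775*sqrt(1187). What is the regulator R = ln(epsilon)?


epsilon = 39095175626 + 1134743775*sqrt(1187)
= 7.8190e+10
R = ln(7.8190e+10)
= 25.0824

25.0824


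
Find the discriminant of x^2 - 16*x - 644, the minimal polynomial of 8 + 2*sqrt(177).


The element 8 + 2*sqrt(177) has minimal polynomial:
x^2 - 16*x - 644
Discriminant = (-16)^2 - 4*(-644)
= 256 + 2576
= 2832

2832


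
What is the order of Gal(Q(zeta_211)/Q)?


|Gal(Q(zeta_211)/Q)| = phi(211)
= 210

210


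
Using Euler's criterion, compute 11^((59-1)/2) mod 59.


p = 59 is prime and the exponent is (p-1)/2 = 29, so by Euler's criterion 11^29 = (11/59) = +1 or -1 mod 59.
Compute by square-and-multiply:
  29 = 16 + 8 + 4 + 1 (binary 11101)
  Repeated squaring mod 59: 11^1 = 11, 11^2 = 3, 11^4 = 9, 11^8 = 22, 11^16 = 12
  11^29 = 11^16 * 11^8 * 11^4 * 11^1 = 12 * 22 * 9 * 11 mod 59
    12 * 22 = 264 = 28 mod 59
    28 * 9 = 252 = 16 mod 59
    16 * 11 = 176 = 58 mod 59
  11^29 = 58 mod 59
Result 58 = p - 1 = -1 mod 59: 11 is a quadratic non-residue mod 59. As a residue in [0, p-1] the value is 58.
11^29 mod 59 = 58

58


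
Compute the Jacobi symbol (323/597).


Compute (323/597) via quadratic reciprocity:
  reciprocity: (323/597) -> +(597/323)
  reduce: (274/323)
  pull out 2: (2/323) = -1  (since 323 mod 8 = 3)
  reciprocity: (137/323) -> +(323/137)
  reduce: (49/137)
  reciprocity: (49/137) -> +(137/49)
  reduce: (39/49)
  reciprocity: (39/49) -> +(49/39)
  reduce: (10/39)
  pull out 2: (2/39) = +1  (since 39 mod 8 = 7)
  reciprocity: (5/39) -> +(39/5)
  reduce: (4/5)
  pull out 2: (2/5) = -1  (since 5 mod 8 = 5)
  pull out 2: (2/5) = -1  (since 5 mod 8 = 5)
  (1/5) = 1
Product of signs = -1

-1


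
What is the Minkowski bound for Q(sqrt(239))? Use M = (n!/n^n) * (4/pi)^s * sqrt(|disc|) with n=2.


d = 239, d mod 4 = 3, so disc(K) = 4d = 956; |disc(K)| = 956
Real quadratic field, so n = 2, s = r2 = 0, r1 = 2
M = (n!/n^n) * (4/pi)^s * sqrt(|disc(K)|) = (2!/2^2) * (4/pi)^0 * sqrt(956)
= 0.5 * 1.000000 * 30.919250
= 15.4596

15.4596


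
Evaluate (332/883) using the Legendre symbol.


p = 883 is prime, so compute (332/883) with the reciprocity algorithm (Jacobi-symbol steps: pull out 2s via (2/n), flip via reciprocity, reduce):
  pull out 2: (2/883) = -1  (since 883 mod 8 = 3)
  pull out 2: (2/883) = -1  (since 883 mod 8 = 3)
  reciprocity: (83/883) -> -(883/83)
  reduce: (53/83)
  reciprocity: (53/83) -> +(83/53)
  reduce: (30/53)
  pull out 2: (2/53) = -1  (since 53 mod 8 = 5)
  reciprocity: (15/53) -> +(53/15)
  reduce: (8/15)
  pull out 2: (2/15) = +1  (since 15 mod 8 = 7)
  pull out 2: (2/15) = +1  (since 15 mod 8 = 7)
  pull out 2: (2/15) = +1  (since 15 mod 8 = 7)
  (1/15) = 1
Product of signs = 1
(332/883) = 1

1


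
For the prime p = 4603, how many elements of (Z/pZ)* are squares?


For prime p, the number of non-zero quadratic residues is (p-1)/2.
= (4603-1)/2
= 2301

2301


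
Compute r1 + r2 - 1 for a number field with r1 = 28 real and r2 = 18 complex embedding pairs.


By Dirichlet's unit theorem:
rank = r1 + r2 - 1
= 28 + 18 - 1
= 45

45


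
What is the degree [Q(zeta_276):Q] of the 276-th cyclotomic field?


The degree equals Euler's totient phi(276).
276 = 2^2 * 3 * 23
phi(276) = 88

88


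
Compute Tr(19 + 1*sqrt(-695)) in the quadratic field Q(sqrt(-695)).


Tr(a + b*sqrt(d)) = (a + b*sqrt(d)) + (a - b*sqrt(d)) = 2a
= 2 * (19)
= 38

38


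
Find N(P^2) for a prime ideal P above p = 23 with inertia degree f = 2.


N(P^a) = p^(a*f)
= 23^(2*2)
= 23^4
= 279841

279841


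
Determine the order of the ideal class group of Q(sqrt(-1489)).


K = Q(sqrt(-1489)). d mod 4 = 3, so D = disc(K) = 4d = -5956
h(K) equals the number of primitive reduced positive-definite forms (a, b, c) = a*x^2 + b*x*y + c*y^2 with b^2 - 4ac = D,
where reduced means |b| <= a <= c, with b >= 0 whenever |b| = a or a = c, and primitive means gcd(a, b, c) = 1.
Reduced forces 3a^2 <= |D| = 5956, so 1 <= a <= 44; b must have the parity of D, and c = (b^2 - D)/(4a) must be an integer >= a.
Enumerate a = 1..44, b in [-a, a]:
  a=1: (1, 0, 1489)  [1]
  a=2: (2, 2, 745)  [1]
  a=3..4: none
  a=5: (5, -2, 298), (5, 2, 298)  [2]
  a=6: none
  a=7: (7, -6, 214), (7, 6, 214)  [2]
  a=8..9: none
  a=10: (10, -2, 149), (10, 2, 149)  [2]
  a=11..13: none
  a=14: (14, -6, 107), (14, 6, 107)  [2]
  a=15..22: none
  a=23: (23, -22, 70), (23, 22, 70)  [2]
  a=24: none
  a=25: (25, -12, 61), (25, 12, 61)  [2]
  a=26..34: none
  a=35: (35, -22, 46), (35, -8, 43), (35, 8, 43), (35, 22, 46)  [4]
  a=36: none
  a=37: (37, -36, 49), (37, 36, 49)  [2]
  a=38..44: none
Total reduced forms: 1 + 1 + 2 + 2 + 2 + 2 + 2 + 2 + 4 + 2 = 20
h = 20

20


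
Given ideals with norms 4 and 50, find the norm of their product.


N(IJ) = N(I) * N(J)
= 4 * 50
= 200

200


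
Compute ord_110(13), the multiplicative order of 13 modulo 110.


We want ord_110(13), the smallest k >= 1 with 13^k = 1 mod 110.
n = 110 = 2 * 5 * 11, phi(110) = 40; the order divides phi(n).
Divisors of 40: 1, 2, 4, 5, 8, 10, 20, 40
Repeated squaring mod 110: 13^1 = 13, 13^2 = 59, 13^4 = 71, 13^8 = 91, 13^16 = 31, 13^32 = 81
Test divisors in increasing order:
  k=1: 13^1 = 13 mod 110
  k=2: 13^2 = 59 mod 110
  k=4: 13^4 = 71 mod 110
  k=5: 13^5 = 71 * 13 = 43 mod 110
  k=8: 13^8 = 91 mod 110
  k=10: 13^10 = 91 * 59 = 89 mod 110
  k=20: 13^20 = 31 * 71 = 1 mod 110  <- first divisor giving 1
Order = 20

20


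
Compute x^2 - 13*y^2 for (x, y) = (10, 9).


x^2 - d*y^2
= 10^2 - 13*9^2
= 100 - 1053
= -953

-953


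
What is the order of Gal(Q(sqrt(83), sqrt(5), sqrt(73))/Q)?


The 3 square roots of distinct primes are multiplicatively independent over Q,
so [K:Q] = 2^3 and Gal(K/Q) is isomorphic to (Z/2Z)^3.
|Gal| = 2^3 = 8

8


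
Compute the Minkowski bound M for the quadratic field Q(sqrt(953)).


d = 953, d mod 4 = 1, so disc(K) = d = 953; |disc(K)| = 953
Real quadratic field, so n = 2, s = r2 = 0, r1 = 2
M = (n!/n^n) * (4/pi)^s * sqrt(|disc(K)|) = (2!/2^2) * (4/pi)^0 * sqrt(953)
= 0.5 * 1.000000 * 30.870698
= 15.4353

15.4353


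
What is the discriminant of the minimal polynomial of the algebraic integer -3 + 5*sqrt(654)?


The element -3 + 5*sqrt(654) has minimal polynomial:
x^2 + 6*x - 16341
Discriminant = (6)^2 - 4*(-16341)
= 36 + 65364
= 65400

65400


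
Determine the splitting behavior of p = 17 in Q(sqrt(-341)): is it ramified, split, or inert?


K = Q(sqrt(-341)). Since d mod 4 = 3, disc(K) = -1364.
Check p | disc: -1364 mod 17 = 13.
p does not divide disc. Compute Legendre symbol (d/p):
16^((17-1)/2) mod 17 = 1
(d/p) = 1, so p splits: (p) = P*P' with e=1, f=1, g=2.
Therefore p is split.

split


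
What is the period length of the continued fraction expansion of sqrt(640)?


Run the CF algorithm for sqrt(640).
a_0 = floor(sqrt(640)) = 25; set m_0=0, q_0=1.
Recurrence: m' = q*a - m,  q' = (d - m'^2)/q,  a' = floor((a_0 + m')/q').
  step 1: m=25, q=15, a=3
  step 2: m=20, q=16, a=2
  step 3: m=12, q=31, a=1
  step 4: m=19, q=9, a=4
  step 5: m=17, q=39, a=1
  step 6: m=22, q=4, a=11
  step 7: m=22, q=39, a=1
  step 8: m=17, q=9, a=4
  step 9: m=19, q=31, a=1
  step 10: m=12, q=16, a=2
  step 11: m=20, q=15, a=3
  step 12: m=25, q=1, a=50
a_12 = 2*a_0 = 50, so the period closes here.
sqrt(640) = [25; 3, 2, 1, 4, 1, 11, 1, 4, 1, 2, 3, 50]
Period length = 12

12


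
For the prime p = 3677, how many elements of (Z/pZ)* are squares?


For prime p, the number of non-zero quadratic residues is (p-1)/2.
= (3677-1)/2
= 1838

1838


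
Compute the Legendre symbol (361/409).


p = 409 is prime, so compute (361/409) with the reciprocity algorithm (Jacobi-symbol steps: pull out 2s via (2/n), flip via reciprocity, reduce):
  reciprocity: (361/409) -> +(409/361)
  reduce: (48/361)
  pull out 2: (2/361) = +1  (since 361 mod 8 = 1)
  pull out 2: (2/361) = +1  (since 361 mod 8 = 1)
  pull out 2: (2/361) = +1  (since 361 mod 8 = 1)
  pull out 2: (2/361) = +1  (since 361 mod 8 = 1)
  reciprocity: (3/361) -> +(361/3)
  reduce: (1/3)
  (1/3) = 1
Product of signs = 1
(361/409) = 1

1


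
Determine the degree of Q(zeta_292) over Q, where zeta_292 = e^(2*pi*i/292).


The degree equals Euler's totient phi(292).
292 = 2^2 * 73
phi(292) = 144

144


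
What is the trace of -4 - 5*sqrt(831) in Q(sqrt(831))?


Tr(a + b*sqrt(d)) = (a + b*sqrt(d)) + (a - b*sqrt(d)) = 2a
= 2 * (-4)
= -8

-8


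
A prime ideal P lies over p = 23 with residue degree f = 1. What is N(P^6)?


N(P^a) = p^(a*f)
= 23^(6*1)
= 23^6
= 148035889

148035889


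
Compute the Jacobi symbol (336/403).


Compute (336/403) via quadratic reciprocity:
  pull out 2: (2/403) = -1  (since 403 mod 8 = 3)
  pull out 2: (2/403) = -1  (since 403 mod 8 = 3)
  pull out 2: (2/403) = -1  (since 403 mod 8 = 3)
  pull out 2: (2/403) = -1  (since 403 mod 8 = 3)
  reciprocity: (21/403) -> +(403/21)
  reduce: (4/21)
  pull out 2: (2/21) = -1  (since 21 mod 8 = 5)
  pull out 2: (2/21) = -1  (since 21 mod 8 = 5)
  (1/21) = 1
Product of signs = 1

1


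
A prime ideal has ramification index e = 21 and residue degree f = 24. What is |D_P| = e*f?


|D_P| = e * f
= 21 * 24
= 504

504


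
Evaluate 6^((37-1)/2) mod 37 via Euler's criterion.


p = 37 is prime and the exponent is (p-1)/2 = 18, so by Euler's criterion 6^18 = (6/37) = +1 or -1 mod 37.
Compute by square-and-multiply:
  18 = 16 + 2 (binary 10010)
  Repeated squaring mod 37: 6^1 = 6, 6^2 = 36, 6^4 = 1, 6^8 = 1, 6^16 = 1
  6^18 = 6^16 * 6^2 = 1 * 36 mod 37
    1 * 36 = 36 = 36 mod 37
  6^18 = 36 mod 37
Result 36 = p - 1 = -1 mod 37: 6 is a quadratic non-residue mod 37. As a residue in [0, p-1] the value is 36.
6^18 mod 37 = 36

36


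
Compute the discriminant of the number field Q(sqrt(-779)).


For K = Q(sqrt(d)) with d squarefree: disc(K) = d if d = 1 mod 4, and disc(K) = 4d if d = 2 or 3 mod 4.
Here d = -779, and d mod 4 = 1.
d = 1 mod 4 (O_K = Z[(1+sqrt(d))/2]), so disc(K) = d = -779

-779


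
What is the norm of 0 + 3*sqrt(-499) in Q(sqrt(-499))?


N(a + b*sqrt(d)) = a^2 - d*b^2
= (0)^2 - (-499)*(3)^2
= 0 + 4491
= 4491

4491


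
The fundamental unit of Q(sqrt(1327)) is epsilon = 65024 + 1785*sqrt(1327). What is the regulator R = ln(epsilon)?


epsilon = 65024 + 1785*sqrt(1327)
= 130048.0000
R = ln(130048.0000)
= 11.7757

11.7757


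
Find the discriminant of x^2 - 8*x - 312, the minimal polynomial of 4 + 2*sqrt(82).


The element 4 + 2*sqrt(82) has minimal polynomial:
x^2 - 8*x - 312
Discriminant = (-8)^2 - 4*(-312)
= 64 + 1248
= 1312

1312


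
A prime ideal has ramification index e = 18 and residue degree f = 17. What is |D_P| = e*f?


|D_P| = e * f
= 18 * 17
= 306

306


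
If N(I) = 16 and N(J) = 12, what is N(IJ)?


N(IJ) = N(I) * N(J)
= 16 * 12
= 192

192


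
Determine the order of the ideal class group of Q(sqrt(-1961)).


K = Q(sqrt(-1961)). d mod 4 = 3, so D = disc(K) = 4d = -7844
h(K) equals the number of primitive reduced positive-definite forms (a, b, c) = a*x^2 + b*x*y + c*y^2 with b^2 - 4ac = D,
where reduced means |b| <= a <= c, with b >= 0 whenever |b| = a or a = c, and primitive means gcd(a, b, c) = 1.
Reduced forces 3a^2 <= |D| = 7844, so 1 <= a <= 51; b must have the parity of D, and c = (b^2 - D)/(4a) must be an integer >= a.
Enumerate a = 1..51, b in [-a, a]:
  a=1: (1, 0, 1961)  [1]
  a=2: (2, 2, 981)  [1]
  a=3: (3, -2, 654), (3, 2, 654)  [2]
  a=4: none
  a=5: (5, -4, 393), (5, 4, 393)  [2]
  a=6: (6, -2, 327), (6, 2, 327)  [2]
  a=7..8: none
  a=9: (9, -2, 218), (9, 2, 218)  [2]
  a=10: (10, -6, 197), (10, 6, 197)  [2]
  a=11..14: none
  a=15: (15, -14, 134), (15, -4, 131), (15, 4, 131), (15, 14, 134)  [4]
  a=16..17: none
  a=18: (18, -2, 109), (18, 2, 109)  [2]
  a=19..24: none
  a=25: (25, -16, 81), (25, 16, 81)  [2]
  a=26: none
  a=27: (27, -16, 75), (27, 16, 75)  [2]
  a=28..29: none
  a=30: (30, -26, 71), (30, -14, 67), (30, 14, 67), (30, 26, 71)  [4]
  a=31..36: none
  a=37: (37, 0, 53)  [1]
  a=38..42: none
  a=43: (43, -38, 54), (43, 38, 54)  [2]
  a=44: none
  a=45: (45, -34, 50), (45, 16, 45), (45, 34, 50)  [3]
  a=46..51: none
Total reduced forms: 1 + 1 + 2 + 2 + 2 + 2 + 2 + 4 + 2 + 2 + 2 + 4 + 1 + 2 + 3 = 32
h = 32

32


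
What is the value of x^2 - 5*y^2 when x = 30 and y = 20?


x^2 - d*y^2
= 30^2 - 5*20^2
= 900 - 2000
= -1100

-1100


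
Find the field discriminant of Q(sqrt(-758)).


For K = Q(sqrt(d)) with d squarefree: disc(K) = d if d = 1 mod 4, and disc(K) = 4d if d = 2 or 3 mod 4.
Here d = -758, and d mod 4 = 2.
d = 2 mod 4, not 1 (O_K = Z[sqrt(d)]), so disc(K) = 4d = 4 * (-758) = -3032

-3032


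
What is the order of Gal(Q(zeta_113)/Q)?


|Gal(Q(zeta_113)/Q)| = phi(113)
= 112

112


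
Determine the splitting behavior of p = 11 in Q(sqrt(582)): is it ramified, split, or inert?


K = Q(sqrt(582)). Since d mod 4 = 2, disc(K) = 2328.
Check p | disc: 2328 mod 11 = 7.
p does not divide disc. Compute Legendre symbol (d/p):
10^((11-1)/2) mod 11 = -1
(d/p) = -1, so p is inert: (p) stays prime with e=1, f=2, g=1.
Therefore p is inert.

inert


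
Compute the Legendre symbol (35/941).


p = 941 is prime, so compute (35/941) with the reciprocity algorithm (Jacobi-symbol steps: pull out 2s via (2/n), flip via reciprocity, reduce):
  reciprocity: (35/941) -> +(941/35)
  reduce: (31/35)
  reciprocity: (31/35) -> -(35/31)
  reduce: (4/31)
  pull out 2: (2/31) = +1  (since 31 mod 8 = 7)
  pull out 2: (2/31) = +1  (since 31 mod 8 = 7)
  (1/31) = 1
Product of signs = -1
(35/941) = -1

-1


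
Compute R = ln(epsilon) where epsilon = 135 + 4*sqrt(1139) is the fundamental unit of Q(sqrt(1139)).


epsilon = 135 + 4*sqrt(1139)
= 269.9963
R = ln(269.9963)
= 5.5984

5.5984


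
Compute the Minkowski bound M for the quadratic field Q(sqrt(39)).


d = 39, d mod 4 = 3, so disc(K) = 4d = 156; |disc(K)| = 156
Real quadratic field, so n = 2, s = r2 = 0, r1 = 2
M = (n!/n^n) * (4/pi)^s * sqrt(|disc(K)|) = (2!/2^2) * (4/pi)^0 * sqrt(156)
= 0.5 * 1.000000 * 12.489996
= 6.2450

6.2450


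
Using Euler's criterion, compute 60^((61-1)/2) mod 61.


p = 61 is prime and the exponent is (p-1)/2 = 30, so by Euler's criterion 60^30 = (60/61) = +1 or -1 mod 61.
Compute by square-and-multiply:
  30 = 16 + 8 + 4 + 2 (binary 11110)
  Repeated squaring mod 61: 60^1 = 60, 60^2 = 1, 60^4 = 1, 60^8 = 1, 60^16 = 1
  60^30 = 60^16 * 60^8 * 60^4 * 60^2 = 1 * 1 * 1 * 1 mod 61
    1 * 1 = 1 = 1 mod 61
    1 * 1 = 1 = 1 mod 61
    1 * 1 = 1 = 1 mod 61
  60^30 = 1 mod 61
Result 1: 60 is a quadratic residue mod 61.
60^30 mod 61 = 1

1


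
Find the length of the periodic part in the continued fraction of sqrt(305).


Run the CF algorithm for sqrt(305).
a_0 = floor(sqrt(305)) = 17; set m_0=0, q_0=1.
Recurrence: m' = q*a - m,  q' = (d - m'^2)/q,  a' = floor((a_0 + m')/q').
  step 1: m=17, q=16, a=2
  step 2: m=15, q=5, a=6
  step 3: m=15, q=16, a=2
  step 4: m=17, q=1, a=34
a_4 = 2*a_0 = 34, so the period closes here.
sqrt(305) = [17; 2, 6, 2, 34]
Period length = 4

4


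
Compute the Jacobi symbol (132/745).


Compute (132/745) via quadratic reciprocity:
  pull out 2: (2/745) = +1  (since 745 mod 8 = 1)
  pull out 2: (2/745) = +1  (since 745 mod 8 = 1)
  reciprocity: (33/745) -> +(745/33)
  reduce: (19/33)
  reciprocity: (19/33) -> +(33/19)
  reduce: (14/19)
  pull out 2: (2/19) = -1  (since 19 mod 8 = 3)
  reciprocity: (7/19) -> -(19/7)
  reduce: (5/7)
  reciprocity: (5/7) -> +(7/5)
  reduce: (2/5)
  pull out 2: (2/5) = -1  (since 5 mod 8 = 5)
  (1/5) = 1
Product of signs = -1

-1


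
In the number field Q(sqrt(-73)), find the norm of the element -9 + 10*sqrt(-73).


N(a + b*sqrt(d)) = a^2 - d*b^2
= (-9)^2 - (-73)*(10)^2
= 81 + 7300
= 7381

7381


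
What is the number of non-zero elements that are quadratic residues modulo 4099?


For prime p, the number of non-zero quadratic residues is (p-1)/2.
= (4099-1)/2
= 2049

2049


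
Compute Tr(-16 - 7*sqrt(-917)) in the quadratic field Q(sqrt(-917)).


Tr(a + b*sqrt(d)) = (a + b*sqrt(d)) + (a - b*sqrt(d)) = 2a
= 2 * (-16)
= -32

-32


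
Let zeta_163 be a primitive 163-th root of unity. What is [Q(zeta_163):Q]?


The degree equals Euler's totient phi(163).
163 = 163
phi(163) = 162

162


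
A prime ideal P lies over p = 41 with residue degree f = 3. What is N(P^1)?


N(P^a) = p^(a*f)
= 41^(1*3)
= 41^3
= 68921

68921


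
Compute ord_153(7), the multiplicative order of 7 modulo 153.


We want ord_153(7), the smallest k >= 1 with 7^k = 1 mod 153.
n = 153 = 3^2 * 17, phi(153) = 96; the order divides phi(n).
Divisors of 96: 1, 2, 3, 4, 6, 8, 12, 16, 24, 32, 48, 96
Repeated squaring mod 153: 7^1 = 7, 7^2 = 49, 7^4 = 106, 7^8 = 67, 7^16 = 52, 7^32 = 103, 7^64 = 52
Test divisors in increasing order:
  k=1: 7^1 = 7 mod 153
  k=2: 7^2 = 49 mod 153
  k=3: 7^3 = 49 * 7 = 37 mod 153
  k=4: 7^4 = 106 mod 153
  k=6: 7^6 = 106 * 49 = 145 mod 153
  k=8: 7^8 = 67 mod 153
  k=12: 7^12 = 67 * 106 = 64 mod 153
  k=16: 7^16 = 52 mod 153
  k=24: 7^24 = 52 * 67 = 118 mod 153
  k=32: 7^32 = 103 mod 153
  k=48: 7^48 = 103 * 52 = 1 mod 153  <- first divisor giving 1
Order = 48

48


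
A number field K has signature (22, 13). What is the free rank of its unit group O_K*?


By Dirichlet's unit theorem:
rank = r1 + r2 - 1
= 22 + 13 - 1
= 34

34


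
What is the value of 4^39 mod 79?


p = 79 is prime and the exponent is (p-1)/2 = 39, so by Euler's criterion 4^39 = (4/79) = +1 or -1 mod 79.
Compute by square-and-multiply:
  39 = 32 + 4 + 2 + 1 (binary 100111)
  Repeated squaring mod 79: 4^1 = 4, 4^2 = 16, 4^4 = 19, 4^8 = 45, 4^16 = 50, 4^32 = 51
  4^39 = 4^32 * 4^4 * 4^2 * 4^1 = 51 * 19 * 16 * 4 mod 79
    51 * 19 = 969 = 21 mod 79
    21 * 16 = 336 = 20 mod 79
    20 * 4 = 80 = 1 mod 79
  4^39 = 1 mod 79
Result 1: 4 is a quadratic residue mod 79.
4^39 mod 79 = 1

1


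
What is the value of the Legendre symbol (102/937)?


p = 937 is prime, so compute (102/937) with the reciprocity algorithm (Jacobi-symbol steps: pull out 2s via (2/n), flip via reciprocity, reduce):
  pull out 2: (2/937) = +1  (since 937 mod 8 = 1)
  reciprocity: (51/937) -> +(937/51)
  reduce: (19/51)
  reciprocity: (19/51) -> -(51/19)
  reduce: (13/19)
  reciprocity: (13/19) -> +(19/13)
  reduce: (6/13)
  pull out 2: (2/13) = -1  (since 13 mod 8 = 5)
  reciprocity: (3/13) -> +(13/3)
  reduce: (1/3)
  (1/3) = 1
Product of signs = 1
(102/937) = 1

1


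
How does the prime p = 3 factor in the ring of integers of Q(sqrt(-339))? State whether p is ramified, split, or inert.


K = Q(sqrt(-339)). Since d mod 4 = 1, disc(K) = -339.
Check p | disc: -339 mod 3 = 0.
p divides disc, so p ramifies: (p) = P^2 with e=2, f=1, g=1.
Therefore p is ramified.

ramified


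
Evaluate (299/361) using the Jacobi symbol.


Compute (299/361) via quadratic reciprocity:
  reciprocity: (299/361) -> +(361/299)
  reduce: (62/299)
  pull out 2: (2/299) = -1  (since 299 mod 8 = 3)
  reciprocity: (31/299) -> -(299/31)
  reduce: (20/31)
  pull out 2: (2/31) = +1  (since 31 mod 8 = 7)
  pull out 2: (2/31) = +1  (since 31 mod 8 = 7)
  reciprocity: (5/31) -> +(31/5)
  reduce: (1/5)
  (1/5) = 1
Product of signs = 1

1


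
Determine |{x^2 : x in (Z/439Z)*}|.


For prime p, the number of non-zero quadratic residues is (p-1)/2.
= (439-1)/2
= 219

219


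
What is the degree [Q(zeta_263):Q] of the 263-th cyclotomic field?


The degree equals Euler's totient phi(263).
263 = 263
phi(263) = 262

262


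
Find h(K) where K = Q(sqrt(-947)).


K = Q(sqrt(-947)). d mod 4 = 1, so D = disc(K) = d = -947
h(K) equals the number of primitive reduced positive-definite forms (a, b, c) = a*x^2 + b*x*y + c*y^2 with b^2 - 4ac = D,
where reduced means |b| <= a <= c, with b >= 0 whenever |b| = a or a = c, and primitive means gcd(a, b, c) = 1.
Reduced forces 3a^2 <= |D| = 947, so 1 <= a <= 17; b must have the parity of D, and c = (b^2 - D)/(4a) must be an integer >= a.
Enumerate a = 1..17, b in [-a, a]:
  a=1: (1, 1, 237)  [1]
  a=2: none
  a=3: (3, -1, 79), (3, 1, 79)  [2]
  a=4..8: none
  a=9: (9, -5, 27), (9, 5, 27)  [2]
  a=10..17: none
Total reduced forms: 1 + 2 + 2 = 5
h = 5

5


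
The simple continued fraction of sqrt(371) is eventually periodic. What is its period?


Run the CF algorithm for sqrt(371).
a_0 = floor(sqrt(371)) = 19; set m_0=0, q_0=1.
Recurrence: m' = q*a - m,  q' = (d - m'^2)/q,  a' = floor((a_0 + m')/q').
  step 1: m=19, q=10, a=3
  step 2: m=11, q=25, a=1
  step 3: m=14, q=7, a=4
  step 4: m=14, q=25, a=1
  step 5: m=11, q=10, a=3
  step 6: m=19, q=1, a=38
a_6 = 2*a_0 = 38, so the period closes here.
sqrt(371) = [19; 3, 1, 4, 1, 3, 38]
Period length = 6

6


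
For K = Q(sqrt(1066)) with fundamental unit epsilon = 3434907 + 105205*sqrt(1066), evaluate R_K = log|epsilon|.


epsilon = 3434907 + 105205*sqrt(1066)
= 6.8698e+06
R = ln(6.8698e+06)
= 15.7426

15.7426


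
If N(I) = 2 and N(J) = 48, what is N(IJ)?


N(IJ) = N(I) * N(J)
= 2 * 48
= 96

96


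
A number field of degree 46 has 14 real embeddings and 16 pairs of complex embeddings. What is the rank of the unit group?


By Dirichlet's unit theorem:
rank = r1 + r2 - 1
= 14 + 16 - 1
= 29

29


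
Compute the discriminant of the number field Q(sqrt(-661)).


For K = Q(sqrt(d)) with d squarefree: disc(K) = d if d = 1 mod 4, and disc(K) = 4d if d = 2 or 3 mod 4.
Here d = -661, and d mod 4 = 3.
d = 3 mod 4, not 1 (O_K = Z[sqrt(d)]), so disc(K) = 4d = 4 * (-661) = -2644

-2644


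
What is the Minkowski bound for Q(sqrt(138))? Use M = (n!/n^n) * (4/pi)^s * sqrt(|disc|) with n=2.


d = 138, d mod 4 = 2, so disc(K) = 4d = 552; |disc(K)| = 552
Real quadratic field, so n = 2, s = r2 = 0, r1 = 2
M = (n!/n^n) * (4/pi)^s * sqrt(|disc(K)|) = (2!/2^2) * (4/pi)^0 * sqrt(552)
= 0.5 * 1.000000 * 23.494680
= 11.7473

11.7473


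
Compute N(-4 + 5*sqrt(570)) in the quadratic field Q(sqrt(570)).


N(a + b*sqrt(d)) = a^2 - d*b^2
= (-4)^2 - (570)*(5)^2
= 16 - 14250
= -14234

-14234


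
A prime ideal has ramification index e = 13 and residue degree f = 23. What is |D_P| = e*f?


|D_P| = e * f
= 13 * 23
= 299

299


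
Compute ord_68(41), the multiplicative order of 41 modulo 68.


We want ord_68(41), the smallest k >= 1 with 41^k = 1 mod 68.
n = 68 = 2^2 * 17, phi(68) = 32; the order divides phi(n).
Divisors of 32: 1, 2, 4, 8, 16, 32
Repeated squaring mod 68: 41^1 = 41, 41^2 = 49, 41^4 = 21, 41^8 = 33, 41^16 = 1, 41^32 = 1
Test divisors in increasing order:
  k=1: 41^1 = 41 mod 68
  k=2: 41^2 = 49 mod 68
  k=4: 41^4 = 21 mod 68
  k=8: 41^8 = 33 mod 68
  k=16: 41^16 = 1 mod 68  <- first divisor giving 1
Order = 16

16


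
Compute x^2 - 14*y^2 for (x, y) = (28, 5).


x^2 - d*y^2
= 28^2 - 14*5^2
= 784 - 350
= 434

434


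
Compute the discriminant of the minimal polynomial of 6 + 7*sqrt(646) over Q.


The element 6 + 7*sqrt(646) has minimal polynomial:
x^2 - 12*x - 31618
Discriminant = (-12)^2 - 4*(-31618)
= 144 + 126472
= 126616

126616


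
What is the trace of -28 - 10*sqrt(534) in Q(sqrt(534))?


Tr(a + b*sqrt(d)) = (a + b*sqrt(d)) + (a - b*sqrt(d)) = 2a
= 2 * (-28)
= -56

-56


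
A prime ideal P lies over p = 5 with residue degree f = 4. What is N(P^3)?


N(P^a) = p^(a*f)
= 5^(3*4)
= 5^12
= 244140625

244140625


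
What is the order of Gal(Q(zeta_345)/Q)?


|Gal(Q(zeta_345)/Q)| = phi(345)
= 176

176


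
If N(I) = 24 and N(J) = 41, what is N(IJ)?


N(IJ) = N(I) * N(J)
= 24 * 41
= 984

984


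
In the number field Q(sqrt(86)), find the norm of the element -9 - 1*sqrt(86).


N(a + b*sqrt(d)) = a^2 - d*b^2
= (-9)^2 - (86)*(-1)^2
= 81 - 86
= -5

-5


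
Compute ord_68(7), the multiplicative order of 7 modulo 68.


We want ord_68(7), the smallest k >= 1 with 7^k = 1 mod 68.
n = 68 = 2^2 * 17, phi(68) = 32; the order divides phi(n).
Divisors of 32: 1, 2, 4, 8, 16, 32
Repeated squaring mod 68: 7^1 = 7, 7^2 = 49, 7^4 = 21, 7^8 = 33, 7^16 = 1, 7^32 = 1
Test divisors in increasing order:
  k=1: 7^1 = 7 mod 68
  k=2: 7^2 = 49 mod 68
  k=4: 7^4 = 21 mod 68
  k=8: 7^8 = 33 mod 68
  k=16: 7^16 = 1 mod 68  <- first divisor giving 1
Order = 16

16


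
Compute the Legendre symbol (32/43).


p = 43 is prime, so compute (32/43) with the reciprocity algorithm (Jacobi-symbol steps: pull out 2s via (2/n), flip via reciprocity, reduce):
  pull out 2: (2/43) = -1  (since 43 mod 8 = 3)
  pull out 2: (2/43) = -1  (since 43 mod 8 = 3)
  pull out 2: (2/43) = -1  (since 43 mod 8 = 3)
  pull out 2: (2/43) = -1  (since 43 mod 8 = 3)
  pull out 2: (2/43) = -1  (since 43 mod 8 = 3)
  (1/43) = 1
Product of signs = -1
(32/43) = -1

-1


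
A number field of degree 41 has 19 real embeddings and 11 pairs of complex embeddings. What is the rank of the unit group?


By Dirichlet's unit theorem:
rank = r1 + r2 - 1
= 19 + 11 - 1
= 29

29


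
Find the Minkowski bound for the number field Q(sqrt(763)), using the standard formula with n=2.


d = 763, d mod 4 = 3, so disc(K) = 4d = 3052; |disc(K)| = 3052
Real quadratic field, so n = 2, s = r2 = 0, r1 = 2
M = (n!/n^n) * (4/pi)^s * sqrt(|disc(K)|) = (2!/2^2) * (4/pi)^0 * sqrt(3052)
= 0.5 * 1.000000 * 55.244909
= 27.6225

27.6225


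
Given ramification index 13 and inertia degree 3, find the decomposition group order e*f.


|D_P| = e * f
= 13 * 3
= 39

39


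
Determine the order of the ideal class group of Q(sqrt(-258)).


K = Q(sqrt(-258)). d mod 4 = 2, so D = disc(K) = 4d = -1032
h(K) equals the number of primitive reduced positive-definite forms (a, b, c) = a*x^2 + b*x*y + c*y^2 with b^2 - 4ac = D,
where reduced means |b| <= a <= c, with b >= 0 whenever |b| = a or a = c, and primitive means gcd(a, b, c) = 1.
Reduced forces 3a^2 <= |D| = 1032, so 1 <= a <= 18; b must have the parity of D, and c = (b^2 - D)/(4a) must be an integer >= a.
Enumerate a = 1..18, b in [-a, a]:
  a=1: (1, 0, 258)  [1]
  a=2: (2, 0, 129)  [1]
  a=3: (3, 0, 86)  [1]
  a=4..5: none
  a=6: (6, 0, 43)  [1]
  a=7: (7, -2, 37), (7, 2, 37)  [2]
  a=8..13: none
  a=14: (14, -12, 21), (14, 12, 21)  [2]
  a=15..18: none
Total reduced forms: 1 + 1 + 1 + 1 + 2 + 2 = 8
h = 8

8


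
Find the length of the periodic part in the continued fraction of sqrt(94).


Run the CF algorithm for sqrt(94).
a_0 = floor(sqrt(94)) = 9; set m_0=0, q_0=1.
Recurrence: m' = q*a - m,  q' = (d - m'^2)/q,  a' = floor((a_0 + m')/q').
  step 1: m=9, q=13, a=1
  step 2: m=4, q=6, a=2
  step 3: m=8, q=5, a=3
  step 4: m=7, q=9, a=1
  step 5: m=2, q=10, a=1
  step 6: m=8, q=3, a=5
  step 7: m=7, q=15, a=1
  step 8: m=8, q=2, a=8
  step 9: m=8, q=15, a=1
  step 10: m=7, q=3, a=5
  step 11: m=8, q=10, a=1
  step 12: m=2, q=9, a=1
  step 13: m=7, q=5, a=3
  step 14: m=8, q=6, a=2
  step 15: m=4, q=13, a=1
  step 16: m=9, q=1, a=18
a_16 = 2*a_0 = 18, so the period closes here.
sqrt(94) = [9; 1, 2, 3, 1, 1, 5, 1, 8, 1, 5, 1, 1, 3, 2, 1, 18]
Period length = 16

16


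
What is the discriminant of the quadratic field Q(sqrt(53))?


For K = Q(sqrt(d)) with d squarefree: disc(K) = d if d = 1 mod 4, and disc(K) = 4d if d = 2 or 3 mod 4.
Here d = 53, and d mod 4 = 1.
d = 1 mod 4 (O_K = Z[(1+sqrt(d))/2]), so disc(K) = d = 53

53


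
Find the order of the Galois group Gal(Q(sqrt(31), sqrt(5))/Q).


The 2 square roots of distinct primes are multiplicatively independent over Q,
so [K:Q] = 2^2 and Gal(K/Q) is isomorphic to (Z/2Z)^2.
|Gal| = 2^2 = 4

4


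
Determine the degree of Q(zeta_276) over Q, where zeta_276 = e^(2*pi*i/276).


The degree equals Euler's totient phi(276).
276 = 2^2 * 3 * 23
phi(276) = 88

88


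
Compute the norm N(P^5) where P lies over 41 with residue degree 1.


N(P^a) = p^(a*f)
= 41^(5*1)
= 41^5
= 115856201

115856201


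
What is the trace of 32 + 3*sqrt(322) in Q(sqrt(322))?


Tr(a + b*sqrt(d)) = (a + b*sqrt(d)) + (a - b*sqrt(d)) = 2a
= 2 * (32)
= 64

64


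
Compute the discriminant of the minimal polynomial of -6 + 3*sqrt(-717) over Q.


The element -6 + 3*sqrt(-717) has minimal polynomial:
x^2 + 12*x + 6489
Discriminant = (12)^2 - 4*(6489)
= 144 - 25956
= -25812

-25812


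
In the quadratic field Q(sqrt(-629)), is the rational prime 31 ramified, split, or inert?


K = Q(sqrt(-629)). Since d mod 4 = 3, disc(K) = -2516.
Check p | disc: -2516 mod 31 = 26.
p does not divide disc. Compute Legendre symbol (d/p):
22^((31-1)/2) mod 31 = -1
(d/p) = -1, so p is inert: (p) stays prime with e=1, f=2, g=1.
Therefore p is inert.

inert


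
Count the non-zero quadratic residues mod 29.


For prime p, the number of non-zero quadratic residues is (p-1)/2.
= (29-1)/2
= 14

14


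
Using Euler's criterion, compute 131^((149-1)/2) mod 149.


p = 149 is prime and the exponent is (p-1)/2 = 74, so by Euler's criterion 131^74 = (131/149) = +1 or -1 mod 149.
Compute by square-and-multiply:
  74 = 64 + 8 + 2 (binary 1001010)
  Repeated squaring mod 149: 131^1 = 131, 131^2 = 26, 131^4 = 80, 131^8 = 142, 131^16 = 49, 131^32 = 17, 131^64 = 140
  131^74 = 131^64 * 131^8 * 131^2 = 140 * 142 * 26 mod 149
    140 * 142 = 19880 = 63 mod 149
    63 * 26 = 1638 = 148 mod 149
  131^74 = 148 mod 149
Result 148 = p - 1 = -1 mod 149: 131 is a quadratic non-residue mod 149. As a residue in [0, p-1] the value is 148.
131^74 mod 149 = 148

148


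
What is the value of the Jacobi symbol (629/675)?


Compute (629/675) via quadratic reciprocity:
  reciprocity: (629/675) -> +(675/629)
  reduce: (46/629)
  pull out 2: (2/629) = -1  (since 629 mod 8 = 5)
  reciprocity: (23/629) -> +(629/23)
  reduce: (8/23)
  pull out 2: (2/23) = +1  (since 23 mod 8 = 7)
  pull out 2: (2/23) = +1  (since 23 mod 8 = 7)
  pull out 2: (2/23) = +1  (since 23 mod 8 = 7)
  (1/23) = 1
Product of signs = -1

-1


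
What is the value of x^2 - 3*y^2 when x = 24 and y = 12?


x^2 - d*y^2
= 24^2 - 3*12^2
= 576 - 432
= 144

144


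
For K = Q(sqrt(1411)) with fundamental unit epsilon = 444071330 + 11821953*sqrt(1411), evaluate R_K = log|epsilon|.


epsilon = 444071330 + 11821953*sqrt(1411)
= 8.8814e+08
R = ln(8.8814e+08)
= 20.6046

20.6046


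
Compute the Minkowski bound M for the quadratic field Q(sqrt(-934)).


d = -934, d mod 4 = 2, so disc(K) = 4d = -3736; |disc(K)| = 3736
Imaginary quadratic field, so n = 2, s = r2 = 1, r1 = 0
M = (n!/n^n) * (4/pi)^s * sqrt(|disc(K)|) = (2!/2^2) * (4/pi)^1 * sqrt(3736)
= 0.5 * 1.273240 * 61.122827
= 38.9120

38.9120


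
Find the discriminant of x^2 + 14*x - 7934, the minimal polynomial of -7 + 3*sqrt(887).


The element -7 + 3*sqrt(887) has minimal polynomial:
x^2 + 14*x - 7934
Discriminant = (14)^2 - 4*(-7934)
= 196 + 31736
= 31932

31932


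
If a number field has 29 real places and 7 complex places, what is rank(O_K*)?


By Dirichlet's unit theorem:
rank = r1 + r2 - 1
= 29 + 7 - 1
= 35

35


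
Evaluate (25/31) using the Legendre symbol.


p = 31 is prime, so compute (25/31) with the reciprocity algorithm (Jacobi-symbol steps: pull out 2s via (2/n), flip via reciprocity, reduce):
  reciprocity: (25/31) -> +(31/25)
  reduce: (6/25)
  pull out 2: (2/25) = +1  (since 25 mod 8 = 1)
  reciprocity: (3/25) -> +(25/3)
  reduce: (1/3)
  (1/3) = 1
Product of signs = 1
(25/31) = 1

1


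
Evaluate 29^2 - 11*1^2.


x^2 - d*y^2
= 29^2 - 11*1^2
= 841 - 11
= 830

830


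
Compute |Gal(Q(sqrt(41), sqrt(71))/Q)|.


The 2 square roots of distinct primes are multiplicatively independent over Q,
so [K:Q] = 2^2 and Gal(K/Q) is isomorphic to (Z/2Z)^2.
|Gal| = 2^2 = 4

4


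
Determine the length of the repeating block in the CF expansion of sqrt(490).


Run the CF algorithm for sqrt(490).
a_0 = floor(sqrt(490)) = 22; set m_0=0, q_0=1.
Recurrence: m' = q*a - m,  q' = (d - m'^2)/q,  a' = floor((a_0 + m')/q').
  step 1: m=22, q=6, a=7
  step 2: m=20, q=15, a=2
  step 3: m=10, q=26, a=1
  step 4: m=16, q=9, a=4
  step 5: m=20, q=10, a=4
  step 6: m=20, q=9, a=4
  step 7: m=16, q=26, a=1
  step 8: m=10, q=15, a=2
  step 9: m=20, q=6, a=7
  step 10: m=22, q=1, a=44
a_10 = 2*a_0 = 44, so the period closes here.
sqrt(490) = [22; 7, 2, 1, 4, 4, 4, 1, 2, 7, 44]
Period length = 10

10


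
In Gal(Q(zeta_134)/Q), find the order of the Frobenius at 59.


The Frobenius at p in Gal(Q(zeta_n)/Q) = (Z/nZ)* is the class of p, so its order is ord_134(59), the smallest k >= 1 with 59^k = 1 mod 134.
n = 134 = 2 * 67, phi(134) = 66; the order divides phi(n).
Divisors of 66: 1, 2, 3, 6, 11, 22, 33, 66
Repeated squaring mod 134: 59^1 = 59, 59^2 = 131, 59^4 = 9, 59^8 = 81, 59^16 = 129, 59^32 = 25, 59^64 = 89
Test divisors in increasing order:
  k=1: 59^1 = 59 mod 134
  k=2: 59^2 = 131 mod 134
  k=3: 59^3 = 131 * 59 = 91 mod 134
  k=6: 59^6 = 9 * 131 = 107 mod 134
  k=11: 59^11 = 81 * 131 * 59 = 1 mod 134  <- first divisor giving 1
Order = 11

11


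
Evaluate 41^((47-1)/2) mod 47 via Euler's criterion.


p = 47 is prime and the exponent is (p-1)/2 = 23, so by Euler's criterion 41^23 = (41/47) = +1 or -1 mod 47.
Compute by square-and-multiply:
  23 = 16 + 4 + 2 + 1 (binary 10111)
  Repeated squaring mod 47: 41^1 = 41, 41^2 = 36, 41^4 = 27, 41^8 = 24, 41^16 = 12
  41^23 = 41^16 * 41^4 * 41^2 * 41^1 = 12 * 27 * 36 * 41 mod 47
    12 * 27 = 324 = 42 mod 47
    42 * 36 = 1512 = 8 mod 47
    8 * 41 = 328 = 46 mod 47
  41^23 = 46 mod 47
Result 46 = p - 1 = -1 mod 47: 41 is a quadratic non-residue mod 47. As a residue in [0, p-1] the value is 46.
41^23 mod 47 = 46

46


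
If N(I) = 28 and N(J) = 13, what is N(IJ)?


N(IJ) = N(I) * N(J)
= 28 * 13
= 364

364


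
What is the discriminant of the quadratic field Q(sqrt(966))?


For K = Q(sqrt(d)) with d squarefree: disc(K) = d if d = 1 mod 4, and disc(K) = 4d if d = 2 or 3 mod 4.
Here d = 966, and d mod 4 = 2.
d = 2 mod 4, not 1 (O_K = Z[sqrt(d)]), so disc(K) = 4d = 4 * (966) = 3864

3864


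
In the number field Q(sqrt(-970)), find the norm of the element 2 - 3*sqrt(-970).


N(a + b*sqrt(d)) = a^2 - d*b^2
= (2)^2 - (-970)*(-3)^2
= 4 + 8730
= 8734

8734


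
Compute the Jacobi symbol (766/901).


Compute (766/901) via quadratic reciprocity:
  pull out 2: (2/901) = -1  (since 901 mod 8 = 5)
  reciprocity: (383/901) -> +(901/383)
  reduce: (135/383)
  reciprocity: (135/383) -> -(383/135)
  reduce: (113/135)
  reciprocity: (113/135) -> +(135/113)
  reduce: (22/113)
  pull out 2: (2/113) = +1  (since 113 mod 8 = 1)
  reciprocity: (11/113) -> +(113/11)
  reduce: (3/11)
  reciprocity: (3/11) -> -(11/3)
  reduce: (2/3)
  pull out 2: (2/3) = -1  (since 3 mod 8 = 3)
  (1/3) = 1
Product of signs = 1

1


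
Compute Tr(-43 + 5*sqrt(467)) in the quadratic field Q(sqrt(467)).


Tr(a + b*sqrt(d)) = (a + b*sqrt(d)) + (a - b*sqrt(d)) = 2a
= 2 * (-43)
= -86

-86


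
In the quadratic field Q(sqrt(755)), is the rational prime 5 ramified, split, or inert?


K = Q(sqrt(755)). Since d mod 4 = 3, disc(K) = 3020.
Check p | disc: 3020 mod 5 = 0.
p divides disc, so p ramifies: (p) = P^2 with e=2, f=1, g=1.
Therefore p is ramified.

ramified


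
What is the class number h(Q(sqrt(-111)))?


K = Q(sqrt(-111)). d mod 4 = 1, so D = disc(K) = d = -111
h(K) equals the number of primitive reduced positive-definite forms (a, b, c) = a*x^2 + b*x*y + c*y^2 with b^2 - 4ac = D,
where reduced means |b| <= a <= c, with b >= 0 whenever |b| = a or a = c, and primitive means gcd(a, b, c) = 1.
Reduced forces 3a^2 <= |D| = 111, so 1 <= a <= 6; b must have the parity of D, and c = (b^2 - D)/(4a) must be an integer >= a.
Enumerate a = 1..6, b in [-a, a]:
  a=1: (1, 1, 28)  [1]
  a=2: (2, -1, 14), (2, 1, 14)  [2]
  a=3: (3, 3, 10)  [1]
  a=4: (4, -1, 7), (4, 1, 7)  [2]
  a=5: (5, -3, 6), (5, 3, 6)  [2]
  a=6: none
Total reduced forms: 1 + 2 + 1 + 2 + 2 = 8
h = 8

8


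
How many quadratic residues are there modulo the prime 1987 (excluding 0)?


For prime p, the number of non-zero quadratic residues is (p-1)/2.
= (1987-1)/2
= 993

993


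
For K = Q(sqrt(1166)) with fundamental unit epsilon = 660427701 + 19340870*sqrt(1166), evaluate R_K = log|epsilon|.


epsilon = 660427701 + 19340870*sqrt(1166)
= 1.3209e+09
R = ln(1.3209e+09)
= 21.0015

21.0015


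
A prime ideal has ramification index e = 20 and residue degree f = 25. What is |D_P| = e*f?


|D_P| = e * f
= 20 * 25
= 500

500


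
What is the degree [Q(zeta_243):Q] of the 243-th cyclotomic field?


The degree equals Euler's totient phi(243).
243 = 3^5
phi(243) = 162

162


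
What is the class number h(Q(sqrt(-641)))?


K = Q(sqrt(-641)). d mod 4 = 3, so D = disc(K) = 4d = -2564
h(K) equals the number of primitive reduced positive-definite forms (a, b, c) = a*x^2 + b*x*y + c*y^2 with b^2 - 4ac = D,
where reduced means |b| <= a <= c, with b >= 0 whenever |b| = a or a = c, and primitive means gcd(a, b, c) = 1.
Reduced forces 3a^2 <= |D| = 2564, so 1 <= a <= 29; b must have the parity of D, and c = (b^2 - D)/(4a) must be an integer >= a.
Enumerate a = 1..29, b in [-a, a]:
  a=1: (1, 0, 641)  [1]
  a=2: (2, 2, 321)  [1]
  a=3: (3, -2, 214), (3, 2, 214)  [2]
  a=4: none
  a=5: (5, -4, 129), (5, 4, 129)  [2]
  a=6: (6, -2, 107), (6, 2, 107)  [2]
  a=7..8: none
  a=9: (9, -8, 73), (9, 8, 73)  [2]
  a=10: (10, -6, 65), (10, 6, 65)  [2]
  a=11..12: none
  a=13: (13, -6, 50), (13, 6, 50)  [2]
  a=14: none
  a=15: (15, -14, 46), (15, -4, 43), (15, 4, 43), (15, 14, 46)  [4]
  a=16..17: none
  a=18: (18, -10, 37), (18, 10, 37)  [2]
  a=19: (19, -18, 38), (19, 18, 38)  [2]
  a=20..22: none
  a=23: (23, -14, 30), (23, 14, 30)  [2]
  a=24: none
  a=25: (25, -6, 26), (25, 6, 26)  [2]
  a=26: none
  a=27: (27, -26, 30), (27, 26, 30)  [2]
  a=28..29: none
Total reduced forms: 1 + 1 + 2 + 2 + 2 + 2 + 2 + 2 + 4 + 2 + 2 + 2 + 2 + 2 = 28
h = 28

28


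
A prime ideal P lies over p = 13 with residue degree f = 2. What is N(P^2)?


N(P^a) = p^(a*f)
= 13^(2*2)
= 13^4
= 28561

28561
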